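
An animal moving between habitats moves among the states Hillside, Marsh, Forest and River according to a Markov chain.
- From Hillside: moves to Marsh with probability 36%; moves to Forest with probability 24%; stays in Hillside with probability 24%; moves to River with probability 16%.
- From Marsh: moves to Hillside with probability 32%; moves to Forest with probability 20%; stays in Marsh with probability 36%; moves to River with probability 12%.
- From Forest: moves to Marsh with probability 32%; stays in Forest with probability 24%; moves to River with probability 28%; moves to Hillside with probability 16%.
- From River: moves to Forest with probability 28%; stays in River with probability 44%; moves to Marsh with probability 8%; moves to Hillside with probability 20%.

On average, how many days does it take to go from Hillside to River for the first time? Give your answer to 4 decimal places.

Let t(s) be the expected number of days to first reach River from state s, with t(River) = 0. Conditioning on the first day:
t(Hillside) = 1 + 0.24·t(Hillside) + 0.36·t(Marsh) + 0.24·t(Forest)
t(Marsh) = 1 + 0.32·t(Hillside) + 0.36·t(Marsh) + 0.2·t(Forest)
t(Forest) = 1 + 0.16·t(Hillside) + 0.32·t(Marsh) + 0.24·t(Forest)
Solving: t(Hillside) = 5.7778, t(Marsh) = 6.0370, t(Forest) = 5.0741.
Expected days from Hillside to River: 5.7778.

5.7778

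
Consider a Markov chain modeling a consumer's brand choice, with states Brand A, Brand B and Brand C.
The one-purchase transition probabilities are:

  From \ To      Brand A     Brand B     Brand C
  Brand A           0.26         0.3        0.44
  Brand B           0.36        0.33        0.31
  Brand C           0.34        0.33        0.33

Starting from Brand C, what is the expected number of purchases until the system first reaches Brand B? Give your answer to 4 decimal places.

3.1196

Let t(s) be the expected number of purchases to first reach Brand B from state s, with t(Brand B) = 0. Conditioning on the first purchase:
t(Brand A) = 1 + 0.26·t(Brand A) + 0.44·t(Brand C)
t(Brand C) = 1 + 0.34·t(Brand A) + 0.33·t(Brand C)
Solving: t(Brand A) = 3.2062, t(Brand C) = 3.1196.
Expected purchases from Brand C to Brand B: 3.1196.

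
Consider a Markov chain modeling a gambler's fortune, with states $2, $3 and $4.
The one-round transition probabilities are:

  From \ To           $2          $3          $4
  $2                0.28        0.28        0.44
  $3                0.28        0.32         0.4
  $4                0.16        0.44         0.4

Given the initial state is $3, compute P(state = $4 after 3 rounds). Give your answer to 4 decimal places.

0.4093

Propagate the distribution vector 3 rounds from $3.
After 0 rounds: (0.0000, 1.0000, 0.0000)
After 1 round: (0.2800, 0.3200, 0.4000)
After 2 rounds: (0.2320, 0.3568, 0.4112)
After 3 rounds: (0.2307, 0.3601, 0.4093)
P(in $4 after 3 rounds) = 0.4093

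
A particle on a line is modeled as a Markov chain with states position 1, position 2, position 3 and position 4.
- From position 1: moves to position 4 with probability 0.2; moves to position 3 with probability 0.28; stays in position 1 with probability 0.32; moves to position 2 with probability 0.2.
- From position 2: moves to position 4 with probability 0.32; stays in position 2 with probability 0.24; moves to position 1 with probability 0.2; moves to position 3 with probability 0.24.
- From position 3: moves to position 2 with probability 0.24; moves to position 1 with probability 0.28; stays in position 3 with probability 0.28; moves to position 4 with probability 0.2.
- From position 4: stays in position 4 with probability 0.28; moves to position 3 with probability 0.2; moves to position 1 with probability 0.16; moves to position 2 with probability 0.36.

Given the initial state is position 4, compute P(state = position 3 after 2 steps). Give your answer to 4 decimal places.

Propagate the distribution vector 2 steps from position 4.
After 0 steps: (0.0000, 0.0000, 0.0000, 1.0000)
After 1 step: (0.1600, 0.3600, 0.2000, 0.2800)
After 2 steps: (0.2240, 0.2672, 0.2432, 0.2656)
P(in position 3 after 2 steps) = 0.2432

0.2432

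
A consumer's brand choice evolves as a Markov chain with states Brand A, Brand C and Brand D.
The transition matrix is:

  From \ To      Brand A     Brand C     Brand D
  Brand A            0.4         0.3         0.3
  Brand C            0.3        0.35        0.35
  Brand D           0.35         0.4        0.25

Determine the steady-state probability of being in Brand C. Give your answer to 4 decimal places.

0.3476

Let the stationary distribution be π with π = πP and π_1 + π_2 + π_3 = 1.
π_1 = 0.4·π_1 + 0.3·π_2 + 0.35·π_3
π_2 = 0.3·π_1 + 0.35·π_2 + 0.4·π_3
Solving with the normalization constraint gives π = (0.3501, 0.3476, 0.3023).
So the stationary probability of Brand C is 0.3476.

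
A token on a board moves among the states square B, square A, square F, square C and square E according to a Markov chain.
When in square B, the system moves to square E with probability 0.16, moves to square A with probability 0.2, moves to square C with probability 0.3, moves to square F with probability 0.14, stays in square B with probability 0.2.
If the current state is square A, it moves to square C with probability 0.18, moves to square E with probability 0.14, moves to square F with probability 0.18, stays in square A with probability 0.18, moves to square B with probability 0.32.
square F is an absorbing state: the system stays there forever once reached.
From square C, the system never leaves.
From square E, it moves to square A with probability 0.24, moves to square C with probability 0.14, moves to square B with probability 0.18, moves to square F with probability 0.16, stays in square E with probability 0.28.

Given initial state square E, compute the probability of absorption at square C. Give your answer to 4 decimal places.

Let h(s) be the probability of absorption at square C starting from transient state s. Then h(square C) = 1 and h(square F) = 0. By first-step analysis:
h(square B) = 0.2·h(square B) + 0.2·h(square A) + 0.14·0 + 0.3·1 + 0.16·h(square E)
h(square A) = 0.32·h(square B) + 0.18·h(square A) + 0.18·0 + 0.18·1 + 0.14·h(square E)
h(square E) = 0.18·h(square B) + 0.24·h(square A) + 0.16·0 + 0.14·1 + 0.28·h(square E)
Solving: h(square B) = 0.6198, h(square A) = 0.5525, h(square E) = 0.5336.
Starting from square E, the probability is 0.5336.

0.5336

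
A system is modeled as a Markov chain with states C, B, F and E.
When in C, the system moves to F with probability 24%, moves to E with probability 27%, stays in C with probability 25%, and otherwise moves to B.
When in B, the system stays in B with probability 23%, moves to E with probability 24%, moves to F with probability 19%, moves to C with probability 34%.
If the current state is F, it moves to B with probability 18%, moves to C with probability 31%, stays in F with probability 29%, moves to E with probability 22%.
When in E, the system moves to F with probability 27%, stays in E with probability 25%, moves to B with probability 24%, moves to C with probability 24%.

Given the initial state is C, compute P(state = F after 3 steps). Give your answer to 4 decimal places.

Propagate the distribution vector 3 steps from C.
After 0 steps: (1.0000, 0.0000, 0.0000, 0.0000)
After 1 step: (0.2500, 0.2400, 0.2400, 0.2700)
After 2 steps: (0.2833, 0.2232, 0.2481, 0.2454)
After 3 steps: (0.2825, 0.2229, 0.2486, 0.2460)
P(in F after 3 steps) = 0.2486

0.2486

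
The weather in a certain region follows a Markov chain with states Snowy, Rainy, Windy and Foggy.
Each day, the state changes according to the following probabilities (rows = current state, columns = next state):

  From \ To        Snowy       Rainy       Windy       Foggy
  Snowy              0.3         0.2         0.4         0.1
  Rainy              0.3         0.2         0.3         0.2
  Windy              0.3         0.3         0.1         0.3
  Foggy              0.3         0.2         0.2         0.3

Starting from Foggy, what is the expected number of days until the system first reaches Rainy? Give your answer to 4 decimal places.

Let t(s) be the expected number of days to first reach Rainy from state s, with t(Rainy) = 0. Conditioning on the first day:
t(Snowy) = 1 + 0.3·t(Snowy) + 0.4·t(Windy) + 0.1·t(Foggy)
t(Windy) = 1 + 0.3·t(Snowy) + 0.1·t(Windy) + 0.3·t(Foggy)
t(Foggy) = 1 + 0.3·t(Snowy) + 0.2·t(Windy) + 0.3·t(Foggy)
Solving: t(Snowy) = 4.3902, t(Windy) = 4.0650, t(Foggy) = 4.4715.
Expected days from Foggy to Rainy: 4.4715.

4.4715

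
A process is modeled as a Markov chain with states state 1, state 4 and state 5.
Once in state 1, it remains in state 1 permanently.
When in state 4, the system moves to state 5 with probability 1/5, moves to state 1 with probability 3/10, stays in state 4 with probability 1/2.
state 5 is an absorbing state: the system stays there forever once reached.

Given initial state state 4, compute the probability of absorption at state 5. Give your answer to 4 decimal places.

Let h(s) be the probability of absorption at state 5 starting from transient state s. Then h(state 5) = 1 and h(state 1) = 0. By first-step analysis:
h(state 4) = 0.3·0 + 0.5·h(state 4) + 0.2·1
Solving: h(state 4) = 0.4000.
Starting from state 4, the probability is 0.4000.

0.4000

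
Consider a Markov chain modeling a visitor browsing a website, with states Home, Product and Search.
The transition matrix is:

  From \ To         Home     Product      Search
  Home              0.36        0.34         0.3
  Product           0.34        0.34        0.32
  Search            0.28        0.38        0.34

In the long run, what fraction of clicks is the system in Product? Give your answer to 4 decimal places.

0.3528

Let the stationary distribution be π with π = πP and π_1 + π_2 + π_3 = 1.
π_1 = 0.36·π_1 + 0.34·π_2 + 0.28·π_3
π_2 = 0.34·π_1 + 0.34·π_2 + 0.38·π_3
Solving with the normalization constraint gives π = (0.3274, 0.3528, 0.3198).
So the stationary probability of Product is 0.3528.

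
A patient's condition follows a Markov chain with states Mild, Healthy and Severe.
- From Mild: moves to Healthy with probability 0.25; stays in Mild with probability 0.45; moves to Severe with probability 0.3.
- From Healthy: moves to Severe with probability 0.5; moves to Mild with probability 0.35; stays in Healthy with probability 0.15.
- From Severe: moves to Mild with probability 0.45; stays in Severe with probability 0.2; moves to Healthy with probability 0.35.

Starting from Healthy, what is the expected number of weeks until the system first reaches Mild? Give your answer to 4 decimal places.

Let t(s) be the expected number of weeks to first reach Mild from state s, with t(Mild) = 0. Conditioning on the first week:
t(Healthy) = 1 + 0.15·t(Healthy) + 0.5·t(Severe)
t(Severe) = 1 + 0.35·t(Healthy) + 0.2·t(Severe)
Solving: t(Healthy) = 2.5743, t(Severe) = 2.3762.
Expected weeks from Healthy to Mild: 2.5743.

2.5743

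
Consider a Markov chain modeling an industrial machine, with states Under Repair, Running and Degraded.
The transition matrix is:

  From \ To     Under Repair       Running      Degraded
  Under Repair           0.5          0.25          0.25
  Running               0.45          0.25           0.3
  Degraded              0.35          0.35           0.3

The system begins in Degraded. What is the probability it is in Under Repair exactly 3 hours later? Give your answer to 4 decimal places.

0.4436

Propagate the distribution vector 3 hours from Degraded.
After 0 hours: (0.0000, 0.0000, 1.0000)
After 1 hour: (0.3500, 0.3500, 0.3000)
After 2 hours: (0.4375, 0.2800, 0.2825)
After 3 hours: (0.4436, 0.2783, 0.2781)
P(in Under Repair after 3 hours) = 0.4436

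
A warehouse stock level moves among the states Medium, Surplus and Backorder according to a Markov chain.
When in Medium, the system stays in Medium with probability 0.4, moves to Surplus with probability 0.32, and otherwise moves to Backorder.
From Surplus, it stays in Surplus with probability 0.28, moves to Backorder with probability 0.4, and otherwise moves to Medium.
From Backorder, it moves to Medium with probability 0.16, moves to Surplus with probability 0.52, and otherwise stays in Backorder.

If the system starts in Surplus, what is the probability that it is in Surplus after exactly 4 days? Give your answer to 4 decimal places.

0.3732

Propagate the distribution vector 4 days from Surplus.
After 0 days: (0.0000, 1.0000, 0.0000)
After 1 day: (0.3200, 0.2800, 0.4000)
After 2 days: (0.2816, 0.3888, 0.3296)
After 3 days: (0.2898, 0.3704, 0.3398)
After 4 days: (0.2888, 0.3732, 0.3380)
P(in Surplus after 4 days) = 0.3732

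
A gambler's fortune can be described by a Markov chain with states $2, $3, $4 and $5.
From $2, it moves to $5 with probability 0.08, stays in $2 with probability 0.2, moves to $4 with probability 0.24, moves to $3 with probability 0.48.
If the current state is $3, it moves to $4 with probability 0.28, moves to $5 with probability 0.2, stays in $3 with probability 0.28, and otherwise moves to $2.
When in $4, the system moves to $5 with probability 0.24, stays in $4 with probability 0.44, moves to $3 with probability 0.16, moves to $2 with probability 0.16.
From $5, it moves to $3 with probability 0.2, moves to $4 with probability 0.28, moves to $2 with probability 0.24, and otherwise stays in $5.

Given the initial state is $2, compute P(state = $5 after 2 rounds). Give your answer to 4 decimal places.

Propagate the distribution vector 2 rounds from $2.
After 0 rounds: (1.0000, 0.0000, 0.0000, 0.0000)
After 1 round: (0.2000, 0.4800, 0.2400, 0.0800)
After 2 rounds: (0.2128, 0.2848, 0.3104, 0.1920)
P(in $5 after 2 rounds) = 0.1920

0.1920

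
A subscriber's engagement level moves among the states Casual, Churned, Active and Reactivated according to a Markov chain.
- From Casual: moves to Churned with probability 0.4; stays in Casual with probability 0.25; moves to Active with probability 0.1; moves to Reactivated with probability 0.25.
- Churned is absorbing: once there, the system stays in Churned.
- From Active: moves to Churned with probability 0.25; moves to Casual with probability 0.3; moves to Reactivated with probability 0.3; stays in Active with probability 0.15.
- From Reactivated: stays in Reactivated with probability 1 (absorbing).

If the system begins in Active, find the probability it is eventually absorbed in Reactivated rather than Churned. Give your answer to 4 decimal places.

0.4938

Let h(s) be the probability of absorption at Reactivated starting from transient state s. Then h(Reactivated) = 1 and h(Churned) = 0. By first-step analysis:
h(Casual) = 0.25·h(Casual) + 0.4·0 + 0.1·h(Active) + 0.25·1
h(Active) = 0.3·h(Casual) + 0.25·0 + 0.15·h(Active) + 0.3·1
Solving: h(Casual) = 0.3992, h(Active) = 0.4938.
Starting from Active, the probability is 0.4938.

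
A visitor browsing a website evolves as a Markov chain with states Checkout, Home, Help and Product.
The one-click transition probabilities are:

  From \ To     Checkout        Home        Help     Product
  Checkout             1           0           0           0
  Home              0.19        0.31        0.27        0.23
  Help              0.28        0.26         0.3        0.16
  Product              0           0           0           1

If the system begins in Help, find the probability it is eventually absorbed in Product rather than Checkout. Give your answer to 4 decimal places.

0.4123

Let h(s) be the probability of absorption at Product starting from transient state s. Then h(Product) = 1 and h(Checkout) = 0. By first-step analysis:
h(Home) = 0.19·0 + 0.31·h(Home) + 0.27·h(Help) + 0.23·1
h(Help) = 0.28·0 + 0.26·h(Home) + 0.3·h(Help) + 0.16·1
Solving: h(Home) = 0.4947, h(Help) = 0.4123.
Starting from Help, the probability is 0.4123.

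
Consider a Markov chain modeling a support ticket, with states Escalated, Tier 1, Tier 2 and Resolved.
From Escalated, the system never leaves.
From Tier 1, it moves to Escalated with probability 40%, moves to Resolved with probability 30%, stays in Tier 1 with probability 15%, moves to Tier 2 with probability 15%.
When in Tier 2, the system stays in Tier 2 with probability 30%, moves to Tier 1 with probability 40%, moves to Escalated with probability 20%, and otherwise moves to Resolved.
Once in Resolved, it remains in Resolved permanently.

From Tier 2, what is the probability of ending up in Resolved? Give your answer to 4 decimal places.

Let h(s) be the probability of absorption at Resolved starting from transient state s. Then h(Resolved) = 1 and h(Escalated) = 0. By first-step analysis:
h(Tier 1) = 0.4·0 + 0.15·h(Tier 1) + 0.15·h(Tier 2) + 0.3·1
h(Tier 2) = 0.2·0 + 0.4·h(Tier 1) + 0.3·h(Tier 2) + 0.1·1
Solving: h(Tier 1) = 0.4206, h(Tier 2) = 0.3832.
Starting from Tier 2, the probability is 0.3832.

0.3832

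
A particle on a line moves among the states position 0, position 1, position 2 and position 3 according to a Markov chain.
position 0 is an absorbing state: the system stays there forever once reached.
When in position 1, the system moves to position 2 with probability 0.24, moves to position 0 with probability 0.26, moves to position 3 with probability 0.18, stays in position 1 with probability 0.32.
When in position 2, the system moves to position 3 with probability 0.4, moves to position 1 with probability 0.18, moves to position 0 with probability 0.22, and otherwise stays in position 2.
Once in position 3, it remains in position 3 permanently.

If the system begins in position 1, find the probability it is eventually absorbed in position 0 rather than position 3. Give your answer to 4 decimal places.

Let h(s) be the probability of absorption at position 0 starting from transient state s. Then h(position 0) = 1 and h(position 3) = 0. By first-step analysis:
h(position 1) = 0.26·1 + 0.32·h(position 1) + 0.24·h(position 2) + 0.18·0
h(position 2) = 0.22·1 + 0.18·h(position 1) + 0.2·h(position 2) + 0.4·0
Solving: h(position 1) = 0.5208, h(position 2) = 0.3922.
Starting from position 1, the probability is 0.5208.

0.5208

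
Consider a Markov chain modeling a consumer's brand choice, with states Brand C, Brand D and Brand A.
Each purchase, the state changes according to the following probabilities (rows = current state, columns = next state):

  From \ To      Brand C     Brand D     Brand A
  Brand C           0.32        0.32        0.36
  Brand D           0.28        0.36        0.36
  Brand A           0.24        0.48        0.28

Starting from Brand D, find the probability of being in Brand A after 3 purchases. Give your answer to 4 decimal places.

0.3335

Propagate the distribution vector 3 purchases from Brand D.
After 0 purchases: (0.0000, 1.0000, 0.0000)
After 1 purchase: (0.2800, 0.3600, 0.3600)
After 2 purchases: (0.2768, 0.3920, 0.3312)
After 3 purchases: (0.2778, 0.3887, 0.3335)
P(in Brand A after 3 purchases) = 0.3335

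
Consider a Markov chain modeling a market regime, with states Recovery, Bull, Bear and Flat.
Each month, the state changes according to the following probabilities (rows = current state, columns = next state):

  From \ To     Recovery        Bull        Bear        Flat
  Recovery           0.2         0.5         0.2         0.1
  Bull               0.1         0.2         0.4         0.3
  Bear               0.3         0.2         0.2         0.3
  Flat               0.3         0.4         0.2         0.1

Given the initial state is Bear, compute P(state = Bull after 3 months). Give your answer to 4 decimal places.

0.3050

Propagate the distribution vector 3 months from Bear.
After 0 months: (0.0000, 0.0000, 1.0000, 0.0000)
After 1 month: (0.3000, 0.2000, 0.2000, 0.3000)
After 2 months: (0.2300, 0.3500, 0.2400, 0.1800)
After 3 months: (0.2070, 0.3050, 0.2700, 0.2180)
P(in Bull after 3 months) = 0.3050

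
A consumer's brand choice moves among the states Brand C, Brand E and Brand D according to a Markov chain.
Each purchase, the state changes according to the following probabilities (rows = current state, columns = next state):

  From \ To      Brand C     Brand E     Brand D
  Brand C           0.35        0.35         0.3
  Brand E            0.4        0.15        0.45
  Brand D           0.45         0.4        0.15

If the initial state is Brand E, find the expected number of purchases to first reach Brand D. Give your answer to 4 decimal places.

Let t(s) be the expected number of purchases to first reach Brand D from state s, with t(Brand D) = 0. Conditioning on the first purchase:
t(Brand C) = 1 + 0.35·t(Brand C) + 0.35·t(Brand E)
t(Brand E) = 1 + 0.4·t(Brand C) + 0.15·t(Brand E)
Solving: t(Brand C) = 2.9091, t(Brand E) = 2.5455.
Expected purchases from Brand E to Brand D: 2.5455.

2.5455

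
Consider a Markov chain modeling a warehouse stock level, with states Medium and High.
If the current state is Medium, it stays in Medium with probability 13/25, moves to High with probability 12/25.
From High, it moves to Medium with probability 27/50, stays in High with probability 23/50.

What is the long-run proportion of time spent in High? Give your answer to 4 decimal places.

0.4706

Let the stationary distribution be π with π = πP and π_1 + π_2 = 1.
π_1 = 0.52·π_1 + 0.54·π_2
Solving with the normalization constraint gives π = (0.5294, 0.4706).
So the stationary probability of High is 0.4706.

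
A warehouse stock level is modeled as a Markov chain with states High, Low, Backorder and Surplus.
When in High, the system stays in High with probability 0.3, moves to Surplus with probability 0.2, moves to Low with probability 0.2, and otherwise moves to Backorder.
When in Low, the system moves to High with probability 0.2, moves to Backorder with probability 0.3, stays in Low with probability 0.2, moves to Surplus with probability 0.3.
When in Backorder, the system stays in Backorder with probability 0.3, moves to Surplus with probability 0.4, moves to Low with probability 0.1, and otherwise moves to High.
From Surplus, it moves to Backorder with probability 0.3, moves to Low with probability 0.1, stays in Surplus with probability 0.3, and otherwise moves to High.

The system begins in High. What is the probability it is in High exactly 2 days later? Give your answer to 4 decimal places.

0.2500

Propagate the distribution vector 2 days from High.
After 0 days: (1.0000, 0.0000, 0.0000, 0.0000)
After 1 day: (0.3000, 0.2000, 0.3000, 0.2000)
After 2 days: (0.2500, 0.1500, 0.3000, 0.3000)
P(in High after 2 days) = 0.2500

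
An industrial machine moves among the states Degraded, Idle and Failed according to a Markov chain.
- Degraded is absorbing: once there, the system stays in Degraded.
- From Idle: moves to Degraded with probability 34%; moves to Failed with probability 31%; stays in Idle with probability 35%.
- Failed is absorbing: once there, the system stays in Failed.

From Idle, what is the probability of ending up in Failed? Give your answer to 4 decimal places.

Let h(s) be the probability of absorption at Failed starting from transient state s. Then h(Failed) = 1 and h(Degraded) = 0. By first-step analysis:
h(Idle) = 0.34·0 + 0.35·h(Idle) + 0.31·1
Solving: h(Idle) = 0.4769.
Starting from Idle, the probability is 0.4769.

0.4769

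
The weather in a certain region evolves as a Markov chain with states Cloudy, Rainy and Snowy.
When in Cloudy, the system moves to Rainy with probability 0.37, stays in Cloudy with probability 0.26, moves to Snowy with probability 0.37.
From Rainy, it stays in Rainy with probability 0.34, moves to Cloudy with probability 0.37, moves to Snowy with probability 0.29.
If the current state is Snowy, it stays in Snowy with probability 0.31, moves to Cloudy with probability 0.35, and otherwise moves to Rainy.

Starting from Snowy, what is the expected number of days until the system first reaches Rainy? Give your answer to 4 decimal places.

Let t(s) be the expected number of days to first reach Rainy from state s, with t(Rainy) = 0. Conditioning on the first day:
t(Cloudy) = 1 + 0.26·t(Cloudy) + 0.37·t(Snowy)
t(Snowy) = 1 + 0.35·t(Cloudy) + 0.31·t(Snowy)
Solving: t(Cloudy) = 2.7814, t(Snowy) = 2.8601.
Expected days from Snowy to Rainy: 2.8601.

2.8601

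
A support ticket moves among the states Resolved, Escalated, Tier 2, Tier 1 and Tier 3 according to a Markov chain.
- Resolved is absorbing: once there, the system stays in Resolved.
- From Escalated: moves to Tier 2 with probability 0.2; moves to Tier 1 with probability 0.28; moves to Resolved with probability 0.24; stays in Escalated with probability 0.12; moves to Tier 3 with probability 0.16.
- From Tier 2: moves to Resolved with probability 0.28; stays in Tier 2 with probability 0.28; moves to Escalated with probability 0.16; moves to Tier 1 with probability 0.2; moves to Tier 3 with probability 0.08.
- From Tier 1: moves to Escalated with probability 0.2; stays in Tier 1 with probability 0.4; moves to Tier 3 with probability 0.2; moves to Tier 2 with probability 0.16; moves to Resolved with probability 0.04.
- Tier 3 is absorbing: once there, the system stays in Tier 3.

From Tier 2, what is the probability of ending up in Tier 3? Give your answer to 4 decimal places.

0.3739

Let h(s) be the probability of absorption at Tier 3 starting from transient state s. Then h(Tier 3) = 1 and h(Resolved) = 0. By first-step analysis:
h(Escalated) = 0.24·0 + 0.12·h(Escalated) + 0.2·h(Tier 2) + 0.28·h(Tier 1) + 0.16·1
h(Tier 2) = 0.28·0 + 0.16·h(Escalated) + 0.28·h(Tier 2) + 0.2·h(Tier 1) + 0.08·1
h(Tier 1) = 0.04·0 + 0.2·h(Escalated) + 0.16·h(Tier 2) + 0.4·h(Tier 1) + 0.2·1
Solving: h(Escalated) = 0.4526, h(Tier 2) = 0.3739, h(Tier 1) = 0.5839.
Starting from Tier 2, the probability is 0.3739.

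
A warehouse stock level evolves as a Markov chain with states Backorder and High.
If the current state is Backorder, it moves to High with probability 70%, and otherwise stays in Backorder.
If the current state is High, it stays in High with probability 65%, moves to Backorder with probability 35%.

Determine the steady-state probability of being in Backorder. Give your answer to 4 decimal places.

Let the stationary distribution be π with π = πP and π_1 + π_2 = 1.
π_1 = 0.3·π_1 + 0.35·π_2
Solving with the normalization constraint gives π = (0.3333, 0.6667).
So the stationary probability of Backorder is 0.3333.

0.3333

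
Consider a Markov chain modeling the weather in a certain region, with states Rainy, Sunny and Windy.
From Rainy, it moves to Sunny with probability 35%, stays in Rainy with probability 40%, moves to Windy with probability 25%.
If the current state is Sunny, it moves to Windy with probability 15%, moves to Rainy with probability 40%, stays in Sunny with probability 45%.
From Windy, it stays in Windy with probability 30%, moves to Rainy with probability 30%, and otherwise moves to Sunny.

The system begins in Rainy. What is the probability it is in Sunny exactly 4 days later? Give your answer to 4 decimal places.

Propagate the distribution vector 4 days from Rainy.
After 0 days: (1.0000, 0.0000, 0.0000)
After 1 day: (0.4000, 0.3500, 0.2500)
After 2 days: (0.3750, 0.3975, 0.2275)
After 3 days: (0.3773, 0.4011, 0.2216)
After 4 days: (0.3778, 0.4012, 0.2210)
P(in Sunny after 4 days) = 0.4012

0.4012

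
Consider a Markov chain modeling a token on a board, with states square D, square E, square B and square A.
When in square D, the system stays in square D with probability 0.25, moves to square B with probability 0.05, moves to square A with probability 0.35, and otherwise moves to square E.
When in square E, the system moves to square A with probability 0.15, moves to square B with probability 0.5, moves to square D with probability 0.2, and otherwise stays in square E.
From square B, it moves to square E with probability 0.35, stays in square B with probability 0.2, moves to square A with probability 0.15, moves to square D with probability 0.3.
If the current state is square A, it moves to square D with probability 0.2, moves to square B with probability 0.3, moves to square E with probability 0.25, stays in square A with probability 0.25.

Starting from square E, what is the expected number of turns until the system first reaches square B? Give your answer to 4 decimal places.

Let t(s) be the expected number of turns to first reach square B from state s, with t(square B) = 0. Conditioning on the first turn:
t(square D) = 1 + 0.25·t(square D) + 0.35·t(square E) + 0.35·t(square A)
t(square E) = 1 + 0.2·t(square D) + 0.15·t(square E) + 0.15·t(square A)
t(square A) = 1 + 0.2·t(square D) + 0.25·t(square E) + 0.25·t(square A)
Solving: t(square D) = 4.1935, t(square E) = 2.7581, t(square A) = 3.3710.
Expected turns from square E to square B: 2.7581.

2.7581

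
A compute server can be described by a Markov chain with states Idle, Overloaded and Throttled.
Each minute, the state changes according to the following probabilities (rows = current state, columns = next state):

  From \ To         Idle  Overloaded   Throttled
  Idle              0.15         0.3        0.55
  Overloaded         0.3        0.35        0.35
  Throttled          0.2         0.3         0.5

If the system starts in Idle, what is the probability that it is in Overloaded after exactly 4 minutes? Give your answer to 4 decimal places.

0.3158

Propagate the distribution vector 4 minutes from Idle.
After 0 minutes: (1.0000, 0.0000, 0.0000)
After 1 minute: (0.1500, 0.3000, 0.5500)
After 2 minutes: (0.2225, 0.3150, 0.4625)
After 3 minutes: (0.2204, 0.3158, 0.4639)
After 4 minutes: (0.2206, 0.3158, 0.4637)
P(in Overloaded after 4 minutes) = 0.3158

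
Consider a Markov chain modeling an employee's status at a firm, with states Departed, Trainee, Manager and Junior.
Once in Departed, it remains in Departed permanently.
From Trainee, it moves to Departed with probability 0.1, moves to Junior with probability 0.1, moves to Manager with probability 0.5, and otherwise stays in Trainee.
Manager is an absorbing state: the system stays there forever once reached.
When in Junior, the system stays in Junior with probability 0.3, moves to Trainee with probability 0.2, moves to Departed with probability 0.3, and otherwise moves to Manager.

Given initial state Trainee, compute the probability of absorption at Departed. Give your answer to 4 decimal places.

Let h(s) be the probability of absorption at Departed starting from transient state s. Then h(Departed) = 1 and h(Manager) = 0. By first-step analysis:
h(Trainee) = 0.1·1 + 0.3·h(Trainee) + 0.5·0 + 0.1·h(Junior)
h(Junior) = 0.3·1 + 0.2·h(Trainee) + 0.2·0 + 0.3·h(Junior)
Solving: h(Trainee) = 0.2128, h(Junior) = 0.4894.
Starting from Trainee, the probability is 0.2128.

0.2128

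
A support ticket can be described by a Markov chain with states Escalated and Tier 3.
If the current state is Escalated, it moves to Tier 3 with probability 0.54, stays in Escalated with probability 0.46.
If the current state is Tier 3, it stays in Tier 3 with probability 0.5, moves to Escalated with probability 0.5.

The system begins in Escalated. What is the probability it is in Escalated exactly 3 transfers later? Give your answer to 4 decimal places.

0.4807

Propagate the distribution vector 3 transfers from Escalated.
After 0 transfers: (1.0000, 0.0000)
After 1 transfer: (0.4600, 0.5400)
After 2 transfers: (0.4816, 0.5184)
After 3 transfers: (0.4807, 0.5193)
P(in Escalated after 3 transfers) = 0.4807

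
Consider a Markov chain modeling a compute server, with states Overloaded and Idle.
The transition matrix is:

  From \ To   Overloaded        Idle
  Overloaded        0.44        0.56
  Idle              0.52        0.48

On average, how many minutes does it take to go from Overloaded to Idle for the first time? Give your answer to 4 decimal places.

Let t(s) be the expected number of minutes to first reach Idle from state s, with t(Idle) = 0. Conditioning on the first minute:
t(Overloaded) = 1 + 0.44·t(Overloaded)
Solving: t(Overloaded) = 1.7857.
Expected minutes from Overloaded to Idle: 1.7857.

1.7857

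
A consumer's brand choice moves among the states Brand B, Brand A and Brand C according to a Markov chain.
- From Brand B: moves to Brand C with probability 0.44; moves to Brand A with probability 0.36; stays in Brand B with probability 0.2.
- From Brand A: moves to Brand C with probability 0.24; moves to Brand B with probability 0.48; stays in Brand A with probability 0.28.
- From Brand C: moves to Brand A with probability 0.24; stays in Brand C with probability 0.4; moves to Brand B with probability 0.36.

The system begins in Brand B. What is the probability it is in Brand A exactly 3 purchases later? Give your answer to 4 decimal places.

0.2957

Propagate the distribution vector 3 purchases from Brand B.
After 0 purchases: (1.0000, 0.0000, 0.0000)
After 1 purchase: (0.2000, 0.3600, 0.4400)
After 2 purchases: (0.3712, 0.2784, 0.3504)
After 3 purchases: (0.3340, 0.2957, 0.3703)
P(in Brand A after 3 purchases) = 0.2957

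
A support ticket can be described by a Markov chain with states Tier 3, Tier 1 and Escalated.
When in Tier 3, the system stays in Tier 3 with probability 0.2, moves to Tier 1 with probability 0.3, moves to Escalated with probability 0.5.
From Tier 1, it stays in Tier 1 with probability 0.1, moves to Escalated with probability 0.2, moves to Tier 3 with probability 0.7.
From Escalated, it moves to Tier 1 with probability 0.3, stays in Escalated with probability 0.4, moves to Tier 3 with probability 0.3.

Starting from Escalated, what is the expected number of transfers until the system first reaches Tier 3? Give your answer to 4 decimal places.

Let t(s) be the expected number of transfers to first reach Tier 3 from state s, with t(Tier 3) = 0. Conditioning on the first transfer:
t(Tier 1) = 1 + 0.1·t(Tier 1) + 0.2·t(Escalated)
t(Escalated) = 1 + 0.3·t(Tier 1) + 0.4·t(Escalated)
Solving: t(Tier 1) = 1.6667, t(Escalated) = 2.5000.
Expected transfers from Escalated to Tier 3: 2.5000.

2.5000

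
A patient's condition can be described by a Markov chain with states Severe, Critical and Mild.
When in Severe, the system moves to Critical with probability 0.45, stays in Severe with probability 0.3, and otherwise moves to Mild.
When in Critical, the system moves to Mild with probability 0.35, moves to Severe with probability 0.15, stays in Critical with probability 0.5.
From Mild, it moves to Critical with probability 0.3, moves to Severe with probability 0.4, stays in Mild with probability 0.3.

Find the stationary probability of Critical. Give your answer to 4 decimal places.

0.4251

Let the stationary distribution be π with π = πP and π_1 + π_2 + π_3 = 1.
π_1 = 0.3·π_1 + 0.15·π_2 + 0.4·π_3
π_2 = 0.45·π_1 + 0.5·π_2 + 0.3·π_3
Solving with the normalization constraint gives π = (0.2670, 0.4251, 0.3079).
So the stationary probability of Critical is 0.4251.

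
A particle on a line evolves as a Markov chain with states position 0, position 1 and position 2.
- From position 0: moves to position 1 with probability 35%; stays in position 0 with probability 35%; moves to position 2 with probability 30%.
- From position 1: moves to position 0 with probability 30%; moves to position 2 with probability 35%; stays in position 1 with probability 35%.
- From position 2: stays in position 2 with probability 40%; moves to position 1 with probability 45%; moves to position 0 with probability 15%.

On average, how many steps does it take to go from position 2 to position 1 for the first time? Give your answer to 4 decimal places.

2.3188

Let t(s) be the expected number of steps to first reach position 1 from state s, with t(position 1) = 0. Conditioning on the first step:
t(position 0) = 1 + 0.35·t(position 0) + 0.3·t(position 2)
t(position 2) = 1 + 0.15·t(position 0) + 0.4·t(position 2)
Solving: t(position 0) = 2.6087, t(position 2) = 2.3188.
Expected steps from position 2 to position 1: 2.3188.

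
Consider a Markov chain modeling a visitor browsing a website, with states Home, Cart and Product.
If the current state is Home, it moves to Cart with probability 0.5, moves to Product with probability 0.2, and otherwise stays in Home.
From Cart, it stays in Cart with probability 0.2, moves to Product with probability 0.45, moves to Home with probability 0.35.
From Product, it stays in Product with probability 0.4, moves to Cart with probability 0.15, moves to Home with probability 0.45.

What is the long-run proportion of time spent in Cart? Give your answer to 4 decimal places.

0.2927

Let the stationary distribution be π with π = πP and π_1 + π_2 + π_3 = 1.
π_1 = 0.3·π_1 + 0.35·π_2 + 0.45·π_3
π_2 = 0.5·π_1 + 0.2·π_2 + 0.15·π_3
Solving with the normalization constraint gives π = (0.3659, 0.2927, 0.3415).
So the stationary probability of Cart is 0.2927.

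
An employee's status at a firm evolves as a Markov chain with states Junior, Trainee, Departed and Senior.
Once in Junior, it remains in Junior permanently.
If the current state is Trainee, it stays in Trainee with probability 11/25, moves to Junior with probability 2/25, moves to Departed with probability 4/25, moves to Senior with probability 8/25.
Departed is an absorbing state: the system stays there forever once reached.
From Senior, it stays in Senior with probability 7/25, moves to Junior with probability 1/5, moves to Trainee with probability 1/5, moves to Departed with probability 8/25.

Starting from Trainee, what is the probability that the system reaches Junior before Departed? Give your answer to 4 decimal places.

0.3585

Let h(s) be the probability of absorption at Junior starting from transient state s. Then h(Junior) = 1 and h(Departed) = 0. By first-step analysis:
h(Trainee) = 0.08·1 + 0.44·h(Trainee) + 0.16·0 + 0.32·h(Senior)
h(Senior) = 0.2·1 + 0.2·h(Trainee) + 0.32·0 + 0.28·h(Senior)
Solving: h(Trainee) = 0.3585, h(Senior) = 0.3774.
Starting from Trainee, the probability is 0.3585.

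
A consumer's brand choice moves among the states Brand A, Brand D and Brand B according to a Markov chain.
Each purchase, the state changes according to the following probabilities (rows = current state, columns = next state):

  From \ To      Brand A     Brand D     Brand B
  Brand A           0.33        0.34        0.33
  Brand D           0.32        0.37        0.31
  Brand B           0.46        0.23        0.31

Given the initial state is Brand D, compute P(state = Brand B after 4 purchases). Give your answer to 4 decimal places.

Propagate the distribution vector 4 purchases from Brand D.
After 0 purchases: (0.0000, 1.0000, 0.0000)
After 1 purchase: (0.3200, 0.3700, 0.3100)
After 2 purchases: (0.3666, 0.3170, 0.3164)
After 3 purchases: (0.3680, 0.3147, 0.3173)
After 4 purchases: (0.3681, 0.3145, 0.3174)
P(in Brand B after 4 purchases) = 0.3174

0.3174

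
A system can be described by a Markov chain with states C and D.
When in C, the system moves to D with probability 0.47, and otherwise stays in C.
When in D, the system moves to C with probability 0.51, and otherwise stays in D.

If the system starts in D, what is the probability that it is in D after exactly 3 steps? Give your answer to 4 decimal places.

0.4796

Propagate the distribution vector 3 steps from D.
After 0 steps: (0.0000, 1.0000)
After 1 step: (0.5100, 0.4900)
After 2 steps: (0.5202, 0.4798)
After 3 steps: (0.5204, 0.4796)
P(in D after 3 steps) = 0.4796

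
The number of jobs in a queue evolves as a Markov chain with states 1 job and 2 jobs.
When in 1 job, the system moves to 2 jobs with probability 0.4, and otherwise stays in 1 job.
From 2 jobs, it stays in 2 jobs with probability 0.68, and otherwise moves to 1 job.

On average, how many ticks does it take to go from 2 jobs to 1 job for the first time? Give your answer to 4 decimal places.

Let t(s) be the expected number of ticks to first reach 1 job from state s, with t(1 job) = 0. Conditioning on the first tick:
t(2 jobs) = 1 + 0.68·t(2 jobs)
Solving: t(2 jobs) = 3.1250.
Expected ticks from 2 jobs to 1 job: 3.1250.

3.1250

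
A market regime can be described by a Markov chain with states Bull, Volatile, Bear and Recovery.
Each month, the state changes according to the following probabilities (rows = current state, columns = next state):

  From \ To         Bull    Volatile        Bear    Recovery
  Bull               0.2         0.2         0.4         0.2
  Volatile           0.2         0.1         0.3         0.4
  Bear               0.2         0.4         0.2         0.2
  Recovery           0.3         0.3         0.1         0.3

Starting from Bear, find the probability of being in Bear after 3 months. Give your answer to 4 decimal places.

0.2360

Propagate the distribution vector 3 months from Bear.
After 0 months: (0.0000, 0.0000, 1.0000, 0.0000)
After 1 month: (0.2000, 0.4000, 0.2000, 0.2000)
After 2 months: (0.2200, 0.2200, 0.2600, 0.3000)
After 3 months: (0.2300, 0.2600, 0.2360, 0.2740)
P(in Bear after 3 months) = 0.2360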